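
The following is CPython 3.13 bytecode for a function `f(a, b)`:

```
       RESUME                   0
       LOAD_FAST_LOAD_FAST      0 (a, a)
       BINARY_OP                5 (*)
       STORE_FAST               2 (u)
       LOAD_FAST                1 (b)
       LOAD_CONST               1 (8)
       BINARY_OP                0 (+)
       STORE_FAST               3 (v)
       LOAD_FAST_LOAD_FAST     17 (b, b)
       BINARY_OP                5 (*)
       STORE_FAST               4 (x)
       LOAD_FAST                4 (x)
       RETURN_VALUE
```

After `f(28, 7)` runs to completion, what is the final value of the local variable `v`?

15

LOAD_FAST_LOAD_FAST a,a → push 28,28. Stack: [28, 28]
BINARY_OP * → 28 * 28 = 784. Stack: [784]
STORE_FAST u → u=784. Stack: []
LOAD_FAST b → push 7. Stack: [7]
LOAD_CONST → push 8. Stack: [7, 8]
BINARY_OP + → 7 + 8 = 15. Stack: [15]
STORE_FAST v → v=15. Stack: []
LOAD_FAST_LOAD_FAST b,b → push 7,7. Stack: [7, 7]
BINARY_OP * → 7 * 7 = 49. Stack: [49]
STORE_FAST x → x=49. Stack: []
LOAD_FAST x → push 49. Stack: [49]
RETURN_VALUE → return 49.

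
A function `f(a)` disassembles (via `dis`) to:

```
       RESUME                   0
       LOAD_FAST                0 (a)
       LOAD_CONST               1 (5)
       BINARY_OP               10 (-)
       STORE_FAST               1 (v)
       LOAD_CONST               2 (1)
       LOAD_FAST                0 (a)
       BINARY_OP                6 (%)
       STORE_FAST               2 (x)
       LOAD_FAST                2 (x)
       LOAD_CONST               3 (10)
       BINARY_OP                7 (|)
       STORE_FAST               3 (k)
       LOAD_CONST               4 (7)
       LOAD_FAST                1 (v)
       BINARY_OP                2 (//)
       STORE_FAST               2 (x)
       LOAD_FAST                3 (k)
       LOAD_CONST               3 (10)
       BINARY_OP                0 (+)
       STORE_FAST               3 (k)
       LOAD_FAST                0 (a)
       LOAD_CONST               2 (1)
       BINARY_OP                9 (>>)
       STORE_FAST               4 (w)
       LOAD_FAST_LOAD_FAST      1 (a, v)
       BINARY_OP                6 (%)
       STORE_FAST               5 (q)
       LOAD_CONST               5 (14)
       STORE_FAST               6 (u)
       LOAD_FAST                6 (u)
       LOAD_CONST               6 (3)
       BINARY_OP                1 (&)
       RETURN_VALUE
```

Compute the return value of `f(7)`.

LOAD_FAST a → push 7. Stack: [7]
LOAD_CONST → push 5. Stack: [7, 5]
BINARY_OP - → 7 - 5 = 2. Stack: [2]
STORE_FAST v → v=2. Stack: []
LOAD_CONST → push 1. Stack: [1]
LOAD_FAST a → push 7. Stack: [1, 7]
BINARY_OP % → 1 % 7 = 1. Stack: [1]
STORE_FAST x → x=1. Stack: []
LOAD_FAST x → push 1. Stack: [1]
LOAD_CONST → push 10. Stack: [1, 10]
BINARY_OP | → 1 | 10 = 11. Stack: [11]
STORE_FAST k → k=11. Stack: []
LOAD_CONST → push 7. Stack: [7]
LOAD_FAST v → push 2. Stack: [7, 2]
BINARY_OP // → 7 // 2 = 3. Stack: [3]
STORE_FAST x → x=3. Stack: []
LOAD_FAST k → push 11. Stack: [11]
LOAD_CONST → push 10. Stack: [11, 10]
BINARY_OP + → 11 + 10 = 21. Stack: [21]
STORE_FAST k → k=21. Stack: []
LOAD_FAST a → push 7. Stack: [7]
LOAD_CONST → push 1. Stack: [7, 1]
BINARY_OP >> → 7 >> 1 = 3. Stack: [3]
STORE_FAST w → w=3. Stack: []
LOAD_FAST_LOAD_FAST a,v → push 7,2. Stack: [7, 2]
BINARY_OP % → 7 % 2 = 1. Stack: [1]
STORE_FAST q → q=1. Stack: []
LOAD_CONST → push 14. Stack: [14]
STORE_FAST u → u=14. Stack: []
LOAD_FAST u → push 14. Stack: [14]
LOAD_CONST → push 3. Stack: [14, 3]
BINARY_OP & → 14 & 3 = 2. Stack: [2]
RETURN_VALUE → return 2.

2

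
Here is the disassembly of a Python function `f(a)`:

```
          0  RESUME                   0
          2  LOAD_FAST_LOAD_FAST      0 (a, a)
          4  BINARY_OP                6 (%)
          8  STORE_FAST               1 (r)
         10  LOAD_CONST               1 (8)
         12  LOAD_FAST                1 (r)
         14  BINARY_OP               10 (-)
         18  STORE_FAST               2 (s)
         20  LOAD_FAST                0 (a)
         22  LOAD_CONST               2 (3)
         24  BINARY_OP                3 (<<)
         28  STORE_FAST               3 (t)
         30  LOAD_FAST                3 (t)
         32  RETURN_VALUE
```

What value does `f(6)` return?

LOAD_FAST_LOAD_FAST a,a → push 6,6. Stack: [6, 6]
BINARY_OP % → 6 % 6 = 0. Stack: [0]
STORE_FAST r → r=0. Stack: []
LOAD_CONST → push 8. Stack: [8]
LOAD_FAST r → push 0. Stack: [8, 0]
BINARY_OP - → 8 - 0 = 8. Stack: [8]
STORE_FAST s → s=8. Stack: []
LOAD_FAST a → push 6. Stack: [6]
LOAD_CONST → push 3. Stack: [6, 3]
BINARY_OP << → 6 << 3 = 48. Stack: [48]
STORE_FAST t → t=48. Stack: []
LOAD_FAST t → push 48. Stack: [48]
RETURN_VALUE → return 48.

48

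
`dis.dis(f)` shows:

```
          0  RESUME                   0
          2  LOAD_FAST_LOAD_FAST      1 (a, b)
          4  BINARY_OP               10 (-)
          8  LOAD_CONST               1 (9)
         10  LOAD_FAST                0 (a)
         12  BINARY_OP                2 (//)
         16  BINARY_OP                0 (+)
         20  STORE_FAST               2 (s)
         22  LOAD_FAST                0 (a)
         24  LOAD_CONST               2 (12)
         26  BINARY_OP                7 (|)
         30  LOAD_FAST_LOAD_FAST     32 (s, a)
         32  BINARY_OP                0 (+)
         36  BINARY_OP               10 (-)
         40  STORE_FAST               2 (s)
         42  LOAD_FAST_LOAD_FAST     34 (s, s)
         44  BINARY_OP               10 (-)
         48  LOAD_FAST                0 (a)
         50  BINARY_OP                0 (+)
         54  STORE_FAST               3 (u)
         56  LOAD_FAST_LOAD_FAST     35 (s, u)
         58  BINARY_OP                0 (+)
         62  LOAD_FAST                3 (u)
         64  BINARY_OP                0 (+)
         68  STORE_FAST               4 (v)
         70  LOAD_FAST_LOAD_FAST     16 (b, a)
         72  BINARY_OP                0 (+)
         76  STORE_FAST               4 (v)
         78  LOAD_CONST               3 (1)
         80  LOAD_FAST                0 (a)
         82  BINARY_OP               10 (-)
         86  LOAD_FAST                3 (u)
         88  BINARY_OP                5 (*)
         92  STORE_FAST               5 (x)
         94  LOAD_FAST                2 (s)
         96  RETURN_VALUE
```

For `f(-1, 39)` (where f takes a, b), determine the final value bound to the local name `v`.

38

LOAD_FAST_LOAD_FAST a,b → push -1,39. Stack: [-1, 39]
BINARY_OP - → -1 - 39 = -40. Stack: [-40]
LOAD_CONST → push 9. Stack: [-40, 9]
LOAD_FAST a → push -1. Stack: [-40, 9, -1]
BINARY_OP // → 9 // -1 = -9. Stack: [-40, -9]
BINARY_OP + → -40 + -9 = -49. Stack: [-49]
STORE_FAST s → s=-49. Stack: []
LOAD_FAST a → push -1. Stack: [-1]
LOAD_CONST → push 12. Stack: [-1, 12]
BINARY_OP | → -1 | 12 = -1. Stack: [-1]
LOAD_FAST_LOAD_FAST s,a → push -49,-1. Stack: [-1, -49, -1]
BINARY_OP + → -49 + -1 = -50. Stack: [-1, -50]
BINARY_OP - → -1 - -50 = 49. Stack: [49]
STORE_FAST s → s=49. Stack: []
LOAD_FAST_LOAD_FAST s,s → push 49,49. Stack: [49, 49]
BINARY_OP - → 49 - 49 = 0. Stack: [0]
LOAD_FAST a → push -1. Stack: [0, -1]
BINARY_OP + → 0 + -1 = -1. Stack: [-1]
STORE_FAST u → u=-1. Stack: []
LOAD_FAST_LOAD_FAST s,u → push 49,-1. Stack: [49, -1]
BINARY_OP + → 49 + -1 = 48. Stack: [48]
LOAD_FAST u → push -1. Stack: [48, -1]
BINARY_OP + → 48 + -1 = 47. Stack: [47]
STORE_FAST v → v=47. Stack: []
LOAD_FAST_LOAD_FAST b,a → push 39,-1. Stack: [39, -1]
BINARY_OP + → 39 + -1 = 38. Stack: [38]
STORE_FAST v → v=38. Stack: []
LOAD_CONST → push 1. Stack: [1]
LOAD_FAST a → push -1. Stack: [1, -1]
BINARY_OP - → 1 - -1 = 2. Stack: [2]
LOAD_FAST u → push -1. Stack: [2, -1]
BINARY_OP * → 2 * -1 = -2. Stack: [-2]
STORE_FAST x → x=-2. Stack: []
LOAD_FAST s → push 49. Stack: [49]
RETURN_VALUE → return 49.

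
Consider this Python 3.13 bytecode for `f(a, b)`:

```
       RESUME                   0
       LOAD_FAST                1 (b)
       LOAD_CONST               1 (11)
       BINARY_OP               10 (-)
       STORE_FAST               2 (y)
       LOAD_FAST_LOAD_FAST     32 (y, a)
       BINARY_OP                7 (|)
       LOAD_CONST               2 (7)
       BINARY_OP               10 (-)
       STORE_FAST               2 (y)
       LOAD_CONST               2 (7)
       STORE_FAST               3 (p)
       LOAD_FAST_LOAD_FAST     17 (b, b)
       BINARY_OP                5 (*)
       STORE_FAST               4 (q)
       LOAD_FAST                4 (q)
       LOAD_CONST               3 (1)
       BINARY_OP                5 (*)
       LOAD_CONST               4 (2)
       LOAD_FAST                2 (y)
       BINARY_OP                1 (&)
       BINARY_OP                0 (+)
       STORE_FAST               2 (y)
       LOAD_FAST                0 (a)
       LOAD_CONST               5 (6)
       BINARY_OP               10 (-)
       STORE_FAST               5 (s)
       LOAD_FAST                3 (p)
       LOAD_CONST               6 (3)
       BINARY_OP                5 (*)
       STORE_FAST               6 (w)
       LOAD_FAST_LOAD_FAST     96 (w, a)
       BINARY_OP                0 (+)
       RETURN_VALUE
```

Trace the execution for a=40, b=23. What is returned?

LOAD_FAST b → push 23. Stack: [23]
LOAD_CONST → push 11. Stack: [23, 11]
BINARY_OP - → 23 - 11 = 12. Stack: [12]
STORE_FAST y → y=12. Stack: []
LOAD_FAST_LOAD_FAST y,a → push 12,40. Stack: [12, 40]
BINARY_OP | → 12 | 40 = 44. Stack: [44]
LOAD_CONST → push 7. Stack: [44, 7]
BINARY_OP - → 44 - 7 = 37. Stack: [37]
STORE_FAST y → y=37. Stack: []
LOAD_CONST → push 7. Stack: [7]
STORE_FAST p → p=7. Stack: []
LOAD_FAST_LOAD_FAST b,b → push 23,23. Stack: [23, 23]
BINARY_OP * → 23 * 23 = 529. Stack: [529]
STORE_FAST q → q=529. Stack: []
LOAD_FAST q → push 529. Stack: [529]
LOAD_CONST → push 1. Stack: [529, 1]
BINARY_OP * → 529 * 1 = 529. Stack: [529]
LOAD_CONST → push 2. Stack: [529, 2]
LOAD_FAST y → push 37. Stack: [529, 2, 37]
BINARY_OP & → 2 & 37 = 0. Stack: [529, 0]
BINARY_OP + → 529 + 0 = 529. Stack: [529]
STORE_FAST y → y=529. Stack: []
LOAD_FAST a → push 40. Stack: [40]
LOAD_CONST → push 6. Stack: [40, 6]
BINARY_OP - → 40 - 6 = 34. Stack: [34]
STORE_FAST s → s=34. Stack: []
LOAD_FAST p → push 7. Stack: [7]
LOAD_CONST → push 3. Stack: [7, 3]
BINARY_OP * → 7 * 3 = 21. Stack: [21]
STORE_FAST w → w=21. Stack: []
LOAD_FAST_LOAD_FAST w,a → push 21,40. Stack: [21, 40]
BINARY_OP + → 21 + 40 = 61. Stack: [61]
RETURN_VALUE → return 61.

61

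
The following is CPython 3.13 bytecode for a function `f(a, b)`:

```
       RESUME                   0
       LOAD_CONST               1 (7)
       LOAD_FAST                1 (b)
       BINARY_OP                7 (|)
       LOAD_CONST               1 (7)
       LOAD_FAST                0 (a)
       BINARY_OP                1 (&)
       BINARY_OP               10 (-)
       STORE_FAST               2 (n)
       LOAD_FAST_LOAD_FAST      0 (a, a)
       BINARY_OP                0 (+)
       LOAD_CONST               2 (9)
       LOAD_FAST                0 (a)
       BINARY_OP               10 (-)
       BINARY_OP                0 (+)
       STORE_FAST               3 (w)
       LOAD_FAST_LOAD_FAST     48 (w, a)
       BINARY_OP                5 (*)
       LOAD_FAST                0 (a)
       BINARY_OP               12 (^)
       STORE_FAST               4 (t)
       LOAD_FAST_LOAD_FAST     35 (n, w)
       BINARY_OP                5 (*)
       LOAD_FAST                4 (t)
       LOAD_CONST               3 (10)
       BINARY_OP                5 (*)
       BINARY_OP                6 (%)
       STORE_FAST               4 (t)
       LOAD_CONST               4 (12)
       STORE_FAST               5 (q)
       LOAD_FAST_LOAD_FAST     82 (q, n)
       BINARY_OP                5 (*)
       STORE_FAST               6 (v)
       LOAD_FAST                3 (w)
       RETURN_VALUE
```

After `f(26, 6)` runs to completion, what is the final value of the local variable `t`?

LOAD_CONST → push 7. Stack: [7]
LOAD_FAST b → push 6. Stack: [7, 6]
BINARY_OP | → 7 | 6 = 7. Stack: [7]
LOAD_CONST → push 7. Stack: [7, 7]
LOAD_FAST a → push 26. Stack: [7, 7, 26]
BINARY_OP & → 7 & 26 = 2. Stack: [7, 2]
BINARY_OP - → 7 - 2 = 5. Stack: [5]
STORE_FAST n → n=5. Stack: []
LOAD_FAST_LOAD_FAST a,a → push 26,26. Stack: [26, 26]
BINARY_OP + → 26 + 26 = 52. Stack: [52]
LOAD_CONST → push 9. Stack: [52, 9]
LOAD_FAST a → push 26. Stack: [52, 9, 26]
BINARY_OP - → 9 - 26 = -17. Stack: [52, -17]
BINARY_OP + → 52 + -17 = 35. Stack: [35]
STORE_FAST w → w=35. Stack: []
LOAD_FAST_LOAD_FAST w,a → push 35,26. Stack: [35, 26]
BINARY_OP * → 35 * 26 = 910. Stack: [910]
LOAD_FAST a → push 26. Stack: [910, 26]
BINARY_OP ^ → 910 ^ 26 = 916. Stack: [916]
STORE_FAST t → t=916. Stack: []
LOAD_FAST_LOAD_FAST n,w → push 5,35. Stack: [5, 35]
BINARY_OP * → 5 * 35 = 175. Stack: [175]
LOAD_FAST t → push 916. Stack: [175, 916]
LOAD_CONST → push 10. Stack: [175, 916, 10]
BINARY_OP * → 916 * 10 = 9160. Stack: [175, 9160]
BINARY_OP % → 175 % 9160 = 175. Stack: [175]
STORE_FAST t → t=175. Stack: []
LOAD_CONST → push 12. Stack: [12]
STORE_FAST q → q=12. Stack: []
LOAD_FAST_LOAD_FAST q,n → push 12,5. Stack: [12, 5]
BINARY_OP * → 12 * 5 = 60. Stack: [60]
STORE_FAST v → v=60. Stack: []
LOAD_FAST w → push 35. Stack: [35]
RETURN_VALUE → return 35.

175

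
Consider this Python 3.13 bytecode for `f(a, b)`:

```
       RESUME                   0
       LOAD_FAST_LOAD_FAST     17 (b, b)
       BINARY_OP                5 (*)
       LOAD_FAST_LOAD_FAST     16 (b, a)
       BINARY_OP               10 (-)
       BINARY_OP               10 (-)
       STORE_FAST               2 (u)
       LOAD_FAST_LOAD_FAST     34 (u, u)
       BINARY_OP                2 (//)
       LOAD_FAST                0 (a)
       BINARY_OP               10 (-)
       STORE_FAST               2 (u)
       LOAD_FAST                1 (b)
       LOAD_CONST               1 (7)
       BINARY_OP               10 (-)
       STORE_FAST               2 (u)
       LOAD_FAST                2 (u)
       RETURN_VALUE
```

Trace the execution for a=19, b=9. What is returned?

2

LOAD_FAST_LOAD_FAST b,b → push 9,9. Stack: [9, 9]
BINARY_OP * → 9 * 9 = 81. Stack: [81]
LOAD_FAST_LOAD_FAST b,a → push 9,19. Stack: [81, 9, 19]
BINARY_OP - → 9 - 19 = -10. Stack: [81, -10]
BINARY_OP - → 81 - -10 = 91. Stack: [91]
STORE_FAST u → u=91. Stack: []
LOAD_FAST_LOAD_FAST u,u → push 91,91. Stack: [91, 91]
BINARY_OP // → 91 // 91 = 1. Stack: [1]
LOAD_FAST a → push 19. Stack: [1, 19]
BINARY_OP - → 1 - 19 = -18. Stack: [-18]
STORE_FAST u → u=-18. Stack: []
LOAD_FAST b → push 9. Stack: [9]
LOAD_CONST → push 7. Stack: [9, 7]
BINARY_OP - → 9 - 7 = 2. Stack: [2]
STORE_FAST u → u=2. Stack: []
LOAD_FAST u → push 2. Stack: [2]
RETURN_VALUE → return 2.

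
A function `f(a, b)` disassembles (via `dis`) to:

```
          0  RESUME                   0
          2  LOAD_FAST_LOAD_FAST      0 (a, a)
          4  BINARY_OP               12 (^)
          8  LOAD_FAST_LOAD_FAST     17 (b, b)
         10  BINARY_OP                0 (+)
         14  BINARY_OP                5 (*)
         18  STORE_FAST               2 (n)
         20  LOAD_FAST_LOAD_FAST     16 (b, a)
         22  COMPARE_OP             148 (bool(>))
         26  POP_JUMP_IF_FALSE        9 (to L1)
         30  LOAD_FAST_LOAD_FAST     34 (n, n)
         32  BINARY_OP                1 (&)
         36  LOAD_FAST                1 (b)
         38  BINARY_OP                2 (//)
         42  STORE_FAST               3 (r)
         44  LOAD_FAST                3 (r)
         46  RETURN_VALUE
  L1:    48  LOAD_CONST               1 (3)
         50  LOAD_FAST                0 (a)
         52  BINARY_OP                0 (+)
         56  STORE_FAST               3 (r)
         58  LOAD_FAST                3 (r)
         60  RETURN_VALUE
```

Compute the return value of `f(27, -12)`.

30

LOAD_FAST_LOAD_FAST a,a → push 27,27. Stack: [27, 27]
BINARY_OP ^ → 27 ^ 27 = 0. Stack: [0]
LOAD_FAST_LOAD_FAST b,b → push -12,-12. Stack: [0, -12, -12]
BINARY_OP + → -12 + -12 = -24. Stack: [0, -24]
BINARY_OP * → 0 * -24 = 0. Stack: [0]
STORE_FAST n → n=0. Stack: []
LOAD_FAST_LOAD_FAST b,a → push -12,27. Stack: [-12, 27]
COMPARE_OP bool(>) → -12 vs 27 = False. Stack: [False]
POP_JUMP_IF_FALSE → pop False; jump. Stack: []
LOAD_CONST → push 3. Stack: [3]
LOAD_FAST a → push 27. Stack: [3, 27]
BINARY_OP + → 3 + 27 = 30. Stack: [30]
STORE_FAST r → r=30. Stack: []
LOAD_FAST r → push 30. Stack: [30]
RETURN_VALUE → return 30.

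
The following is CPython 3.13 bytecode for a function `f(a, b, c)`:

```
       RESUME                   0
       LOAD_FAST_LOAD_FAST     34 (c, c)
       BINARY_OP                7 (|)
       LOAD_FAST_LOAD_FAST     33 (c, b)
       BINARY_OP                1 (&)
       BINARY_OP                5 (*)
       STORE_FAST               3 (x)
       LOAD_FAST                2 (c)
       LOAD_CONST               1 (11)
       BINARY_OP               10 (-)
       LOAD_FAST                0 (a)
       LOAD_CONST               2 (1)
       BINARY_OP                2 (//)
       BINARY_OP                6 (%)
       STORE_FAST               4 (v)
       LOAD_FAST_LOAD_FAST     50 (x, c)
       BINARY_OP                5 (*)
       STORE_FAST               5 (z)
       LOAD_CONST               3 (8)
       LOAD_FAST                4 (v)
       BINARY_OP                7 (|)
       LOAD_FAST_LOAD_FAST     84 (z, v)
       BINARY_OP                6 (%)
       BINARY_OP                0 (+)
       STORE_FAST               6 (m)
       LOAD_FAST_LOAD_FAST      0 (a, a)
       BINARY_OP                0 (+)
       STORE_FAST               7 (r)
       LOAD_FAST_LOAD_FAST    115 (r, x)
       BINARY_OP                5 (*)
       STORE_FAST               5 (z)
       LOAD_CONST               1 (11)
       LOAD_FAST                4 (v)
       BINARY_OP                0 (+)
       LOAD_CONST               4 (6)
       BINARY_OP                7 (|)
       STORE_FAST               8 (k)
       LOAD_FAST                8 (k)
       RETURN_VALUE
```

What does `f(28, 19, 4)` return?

38

LOAD_FAST_LOAD_FAST c,c → push 4,4. Stack: [4, 4]
BINARY_OP | → 4 | 4 = 4. Stack: [4]
LOAD_FAST_LOAD_FAST c,b → push 4,19. Stack: [4, 4, 19]
BINARY_OP & → 4 & 19 = 0. Stack: [4, 0]
BINARY_OP * → 4 * 0 = 0. Stack: [0]
STORE_FAST x → x=0. Stack: []
LOAD_FAST c → push 4. Stack: [4]
LOAD_CONST → push 11. Stack: [4, 11]
BINARY_OP - → 4 - 11 = -7. Stack: [-7]
LOAD_FAST a → push 28. Stack: [-7, 28]
LOAD_CONST → push 1. Stack: [-7, 28, 1]
BINARY_OP // → 28 // 1 = 28. Stack: [-7, 28]
BINARY_OP % → -7 % 28 = 21. Stack: [21]
STORE_FAST v → v=21. Stack: []
LOAD_FAST_LOAD_FAST x,c → push 0,4. Stack: [0, 4]
BINARY_OP * → 0 * 4 = 0. Stack: [0]
STORE_FAST z → z=0. Stack: []
LOAD_CONST → push 8. Stack: [8]
LOAD_FAST v → push 21. Stack: [8, 21]
BINARY_OP | → 8 | 21 = 29. Stack: [29]
LOAD_FAST_LOAD_FAST z,v → push 0,21. Stack: [29, 0, 21]
BINARY_OP % → 0 % 21 = 0. Stack: [29, 0]
BINARY_OP + → 29 + 0 = 29. Stack: [29]
STORE_FAST m → m=29. Stack: []
LOAD_FAST_LOAD_FAST a,a → push 28,28. Stack: [28, 28]
BINARY_OP + → 28 + 28 = 56. Stack: [56]
STORE_FAST r → r=56. Stack: []
LOAD_FAST_LOAD_FAST r,x → push 56,0. Stack: [56, 0]
BINARY_OP * → 56 * 0 = 0. Stack: [0]
STORE_FAST z → z=0. Stack: []
LOAD_CONST → push 11. Stack: [11]
LOAD_FAST v → push 21. Stack: [11, 21]
BINARY_OP + → 11 + 21 = 32. Stack: [32]
LOAD_CONST → push 6. Stack: [32, 6]
BINARY_OP | → 32 | 6 = 38. Stack: [38]
STORE_FAST k → k=38. Stack: []
LOAD_FAST k → push 38. Stack: [38]
RETURN_VALUE → return 38.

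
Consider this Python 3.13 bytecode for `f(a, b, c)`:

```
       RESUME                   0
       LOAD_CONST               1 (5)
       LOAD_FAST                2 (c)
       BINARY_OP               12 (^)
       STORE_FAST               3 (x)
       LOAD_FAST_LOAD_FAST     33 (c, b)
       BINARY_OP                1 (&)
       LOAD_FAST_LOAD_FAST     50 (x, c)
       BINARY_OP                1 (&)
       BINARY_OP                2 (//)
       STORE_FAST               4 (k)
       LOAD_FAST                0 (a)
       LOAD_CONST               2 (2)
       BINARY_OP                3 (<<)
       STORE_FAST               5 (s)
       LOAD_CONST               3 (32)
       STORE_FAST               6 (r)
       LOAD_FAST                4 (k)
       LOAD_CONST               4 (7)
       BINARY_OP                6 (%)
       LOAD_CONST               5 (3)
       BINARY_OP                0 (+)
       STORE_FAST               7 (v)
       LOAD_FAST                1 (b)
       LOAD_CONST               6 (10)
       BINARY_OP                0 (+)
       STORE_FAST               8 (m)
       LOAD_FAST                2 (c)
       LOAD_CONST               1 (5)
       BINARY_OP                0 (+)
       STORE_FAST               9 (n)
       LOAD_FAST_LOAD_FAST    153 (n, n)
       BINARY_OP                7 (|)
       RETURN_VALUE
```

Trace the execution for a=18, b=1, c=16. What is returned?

LOAD_CONST → push 5. Stack: [5]
LOAD_FAST c → push 16. Stack: [5, 16]
BINARY_OP ^ → 5 ^ 16 = 21. Stack: [21]
STORE_FAST x → x=21. Stack: []
LOAD_FAST_LOAD_FAST c,b → push 16,1. Stack: [16, 1]
BINARY_OP & → 16 & 1 = 0. Stack: [0]
LOAD_FAST_LOAD_FAST x,c → push 21,16. Stack: [0, 21, 16]
BINARY_OP & → 21 & 16 = 16. Stack: [0, 16]
BINARY_OP // → 0 // 16 = 0. Stack: [0]
STORE_FAST k → k=0. Stack: []
LOAD_FAST a → push 18. Stack: [18]
LOAD_CONST → push 2. Stack: [18, 2]
BINARY_OP << → 18 << 2 = 72. Stack: [72]
STORE_FAST s → s=72. Stack: []
LOAD_CONST → push 32. Stack: [32]
STORE_FAST r → r=32. Stack: []
LOAD_FAST k → push 0. Stack: [0]
LOAD_CONST → push 7. Stack: [0, 7]
BINARY_OP % → 0 % 7 = 0. Stack: [0]
LOAD_CONST → push 3. Stack: [0, 3]
BINARY_OP + → 0 + 3 = 3. Stack: [3]
STORE_FAST v → v=3. Stack: []
LOAD_FAST b → push 1. Stack: [1]
LOAD_CONST → push 10. Stack: [1, 10]
BINARY_OP + → 1 + 10 = 11. Stack: [11]
STORE_FAST m → m=11. Stack: []
LOAD_FAST c → push 16. Stack: [16]
LOAD_CONST → push 5. Stack: [16, 5]
BINARY_OP + → 16 + 5 = 21. Stack: [21]
STORE_FAST n → n=21. Stack: []
LOAD_FAST_LOAD_FAST n,n → push 21,21. Stack: [21, 21]
BINARY_OP | → 21 | 21 = 21. Stack: [21]
RETURN_VALUE → return 21.

21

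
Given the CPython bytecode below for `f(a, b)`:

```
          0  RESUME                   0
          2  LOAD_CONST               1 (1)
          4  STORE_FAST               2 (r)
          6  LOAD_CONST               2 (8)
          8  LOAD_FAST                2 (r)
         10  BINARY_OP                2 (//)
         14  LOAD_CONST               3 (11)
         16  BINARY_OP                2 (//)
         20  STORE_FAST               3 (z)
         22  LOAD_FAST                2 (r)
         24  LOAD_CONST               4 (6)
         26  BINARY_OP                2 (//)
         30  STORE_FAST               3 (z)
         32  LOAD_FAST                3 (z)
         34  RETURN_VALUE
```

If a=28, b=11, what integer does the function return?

LOAD_CONST → push 1. Stack: [1]
STORE_FAST r → r=1. Stack: []
LOAD_CONST → push 8. Stack: [8]
LOAD_FAST r → push 1. Stack: [8, 1]
BINARY_OP // → 8 // 1 = 8. Stack: [8]
LOAD_CONST → push 11. Stack: [8, 11]
BINARY_OP // → 8 // 11 = 0. Stack: [0]
STORE_FAST z → z=0. Stack: []
LOAD_FAST r → push 1. Stack: [1]
LOAD_CONST → push 6. Stack: [1, 6]
BINARY_OP // → 1 // 6 = 0. Stack: [0]
STORE_FAST z → z=0. Stack: []
LOAD_FAST z → push 0. Stack: [0]
RETURN_VALUE → return 0.

0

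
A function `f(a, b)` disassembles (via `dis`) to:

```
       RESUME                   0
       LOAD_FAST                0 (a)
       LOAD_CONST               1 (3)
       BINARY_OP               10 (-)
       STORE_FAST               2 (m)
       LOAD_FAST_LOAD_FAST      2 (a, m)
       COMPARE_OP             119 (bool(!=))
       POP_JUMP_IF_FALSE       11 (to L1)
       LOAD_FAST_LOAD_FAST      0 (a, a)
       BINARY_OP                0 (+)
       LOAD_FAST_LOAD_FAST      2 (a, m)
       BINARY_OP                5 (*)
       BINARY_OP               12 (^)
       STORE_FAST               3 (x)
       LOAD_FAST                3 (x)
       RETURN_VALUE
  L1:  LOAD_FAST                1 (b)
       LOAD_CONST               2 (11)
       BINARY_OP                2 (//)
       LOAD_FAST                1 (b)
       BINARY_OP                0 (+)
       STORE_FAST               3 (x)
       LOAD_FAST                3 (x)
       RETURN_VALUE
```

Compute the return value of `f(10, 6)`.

LOAD_FAST a → push 10. Stack: [10]
LOAD_CONST → push 3. Stack: [10, 3]
BINARY_OP - → 10 - 3 = 7. Stack: [7]
STORE_FAST m → m=7. Stack: []
LOAD_FAST_LOAD_FAST a,m → push 10,7. Stack: [10, 7]
COMPARE_OP bool(!=) → 10 vs 7 = True. Stack: [True]
POP_JUMP_IF_FALSE → pop True; no jump. Stack: []
LOAD_FAST_LOAD_FAST a,a → push 10,10. Stack: [10, 10]
BINARY_OP + → 10 + 10 = 20. Stack: [20]
LOAD_FAST_LOAD_FAST a,m → push 10,7. Stack: [20, 10, 7]
BINARY_OP * → 10 * 7 = 70. Stack: [20, 70]
BINARY_OP ^ → 20 ^ 70 = 82. Stack: [82]
STORE_FAST x → x=82. Stack: []
LOAD_FAST x → push 82. Stack: [82]
RETURN_VALUE → return 82.

82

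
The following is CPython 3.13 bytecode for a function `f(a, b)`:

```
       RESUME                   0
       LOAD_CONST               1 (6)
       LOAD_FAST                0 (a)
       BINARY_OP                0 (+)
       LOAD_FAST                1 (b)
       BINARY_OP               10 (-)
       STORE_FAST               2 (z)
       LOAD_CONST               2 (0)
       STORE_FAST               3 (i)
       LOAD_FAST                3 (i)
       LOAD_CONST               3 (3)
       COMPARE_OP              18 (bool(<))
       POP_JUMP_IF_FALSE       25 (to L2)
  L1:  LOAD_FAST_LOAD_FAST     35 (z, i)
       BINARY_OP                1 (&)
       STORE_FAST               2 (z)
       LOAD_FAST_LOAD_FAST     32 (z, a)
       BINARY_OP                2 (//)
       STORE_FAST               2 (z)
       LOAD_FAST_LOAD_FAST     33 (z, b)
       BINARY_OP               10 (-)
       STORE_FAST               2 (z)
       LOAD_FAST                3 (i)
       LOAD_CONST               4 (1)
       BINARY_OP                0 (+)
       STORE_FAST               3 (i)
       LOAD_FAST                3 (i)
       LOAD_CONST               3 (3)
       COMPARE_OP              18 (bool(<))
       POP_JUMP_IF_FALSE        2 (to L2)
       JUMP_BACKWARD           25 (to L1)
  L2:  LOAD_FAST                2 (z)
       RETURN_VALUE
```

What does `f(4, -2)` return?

2

LOAD_CONST → push 6. Stack: [6]
LOAD_FAST a → push 4. Stack: [6, 4]
BINARY_OP + → 6 + 4 = 10. Stack: [10]
LOAD_FAST b → push -2. Stack: [10, -2]
BINARY_OP - → 10 - -2 = 12. Stack: [12]
STORE_FAST z → z=12. Stack: []
LOAD_CONST → push 0. Stack: [0]
STORE_FAST i → i=0. Stack: []
LOAD_FAST i → push 0. Stack: [0]
LOAD_CONST → push 3. Stack: [0, 3]
COMPARE_OP bool(<) → 0 vs 3 = True. Stack: [True]
POP_JUMP_IF_FALSE → pop True; no jump. Stack: []
LOAD_FAST_LOAD_FAST z,i → push 12,0. Stack: [12, 0]
BINARY_OP & → 12 & 0 = 0. Stack: [0]
STORE_FAST z → z=0. Stack: []
LOAD_FAST_LOAD_FAST z,a → push 0,4. Stack: [0, 4]
BINARY_OP // → 0 // 4 = 0. Stack: [0]
STORE_FAST z → z=0. Stack: []
LOAD_FAST_LOAD_FAST z,b → push 0,-2. Stack: [0, -2]
BINARY_OP - → 0 - -2 = 2. Stack: [2]
STORE_FAST z → z=2. Stack: []
LOAD_FAST i → push 0. Stack: [0]
LOAD_CONST → push 1. Stack: [0, 1]
BINARY_OP + → 0 + 1 = 1. Stack: [1]
STORE_FAST i → i=1. Stack: []
LOAD_FAST i → push 1. Stack: [1]
LOAD_CONST → push 3. Stack: [1, 3]
COMPARE_OP bool(<) → 1 vs 3 = True. Stack: [True]
POP_JUMP_IF_FALSE → pop True; no jump. Stack: []
LOAD_FAST_LOAD_FAST z,i → push 2,1. Stack: [2, 1]
BINARY_OP & → 2 & 1 = 0. Stack: [0]
STORE_FAST z → z=0. Stack: []
LOAD_FAST_LOAD_FAST z,a → push 0,4. Stack: [0, 4]
BINARY_OP // → 0 // 4 = 0. Stack: [0]
STORE_FAST z → z=0. Stack: []
LOAD_FAST_LOAD_FAST z,b → push 0,-2. Stack: [0, -2]
BINARY_OP - → 0 - -2 = 2. Stack: [2]
STORE_FAST z → z=2. Stack: []
LOAD_FAST i → push 1. Stack: [1]
LOAD_CONST → push 1. Stack: [1, 1]
BINARY_OP + → 1 + 1 = 2. Stack: [2]
STORE_FAST i → i=2. Stack: []
LOAD_FAST i → push 2. Stack: [2]
LOAD_CONST → push 3. Stack: [2, 3]
COMPARE_OP bool(<) → 2 vs 3 = True. Stack: [True]
POP_JUMP_IF_FALSE → pop True; no jump. Stack: []
LOAD_FAST_LOAD_FAST z,i → push 2,2. Stack: [2, 2]
BINARY_OP & → 2 & 2 = 2. Stack: [2]
STORE_FAST z → z=2. Stack: []
LOAD_FAST_LOAD_FAST z,a → push 2,4. Stack: [2, 4]
BINARY_OP // → 2 // 4 = 0. Stack: [0]
STORE_FAST z → z=0. Stack: []
LOAD_FAST_LOAD_FAST z,b → push 0,-2. Stack: [0, -2]
BINARY_OP - → 0 - -2 = 2. Stack: [2]
STORE_FAST z → z=2. Stack: []
LOAD_FAST i → push 2. Stack: [2]
LOAD_CONST → push 1. Stack: [2, 1]
BINARY_OP + → 2 + 1 = 3. Stack: [3]
STORE_FAST i → i=3. Stack: []
LOAD_FAST i → push 3. Stack: [3]
LOAD_CONST → push 3. Stack: [3, 3]
COMPARE_OP bool(<) → 3 vs 3 = False. Stack: [False]
POP_JUMP_IF_FALSE → pop False; jump. Stack: []
LOAD_FAST z → push 2. Stack: [2]
RETURN_VALUE → return 2.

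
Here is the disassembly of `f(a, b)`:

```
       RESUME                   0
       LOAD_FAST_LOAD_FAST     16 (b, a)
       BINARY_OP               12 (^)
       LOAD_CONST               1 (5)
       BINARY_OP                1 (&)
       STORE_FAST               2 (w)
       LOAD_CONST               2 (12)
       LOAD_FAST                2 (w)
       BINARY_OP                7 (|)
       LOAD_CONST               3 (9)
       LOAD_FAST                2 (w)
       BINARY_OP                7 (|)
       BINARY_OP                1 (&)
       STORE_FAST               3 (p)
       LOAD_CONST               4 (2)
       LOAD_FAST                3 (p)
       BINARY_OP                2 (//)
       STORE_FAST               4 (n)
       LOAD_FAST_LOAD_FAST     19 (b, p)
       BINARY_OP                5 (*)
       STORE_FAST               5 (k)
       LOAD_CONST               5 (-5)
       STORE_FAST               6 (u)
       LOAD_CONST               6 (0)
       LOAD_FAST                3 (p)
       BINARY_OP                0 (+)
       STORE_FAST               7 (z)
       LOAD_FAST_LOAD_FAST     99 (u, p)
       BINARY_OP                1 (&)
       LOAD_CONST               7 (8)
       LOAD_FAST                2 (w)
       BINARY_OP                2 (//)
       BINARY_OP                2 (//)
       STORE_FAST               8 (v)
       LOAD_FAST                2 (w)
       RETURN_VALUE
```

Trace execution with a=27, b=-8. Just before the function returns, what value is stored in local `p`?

LOAD_FAST_LOAD_FAST b,a → push -8,27. Stack: [-8, 27]
BINARY_OP ^ → -8 ^ 27 = -29. Stack: [-29]
LOAD_CONST → push 5. Stack: [-29, 5]
BINARY_OP & → -29 & 5 = 1. Stack: [1]
STORE_FAST w → w=1. Stack: []
LOAD_CONST → push 12. Stack: [12]
LOAD_FAST w → push 1. Stack: [12, 1]
BINARY_OP | → 12 | 1 = 13. Stack: [13]
LOAD_CONST → push 9. Stack: [13, 9]
LOAD_FAST w → push 1. Stack: [13, 9, 1]
BINARY_OP | → 9 | 1 = 9. Stack: [13, 9]
BINARY_OP & → 13 & 9 = 9. Stack: [9]
STORE_FAST p → p=9. Stack: []
LOAD_CONST → push 2. Stack: [2]
LOAD_FAST p → push 9. Stack: [2, 9]
BINARY_OP // → 2 // 9 = 0. Stack: [0]
STORE_FAST n → n=0. Stack: []
LOAD_FAST_LOAD_FAST b,p → push -8,9. Stack: [-8, 9]
BINARY_OP * → -8 * 9 = -72. Stack: [-72]
STORE_FAST k → k=-72. Stack: []
LOAD_CONST → push -5. Stack: [-5]
STORE_FAST u → u=-5. Stack: []
LOAD_CONST → push 0. Stack: [0]
LOAD_FAST p → push 9. Stack: [0, 9]
BINARY_OP + → 0 + 9 = 9. Stack: [9]
STORE_FAST z → z=9. Stack: []
LOAD_FAST_LOAD_FAST u,p → push -5,9. Stack: [-5, 9]
BINARY_OP & → -5 & 9 = 9. Stack: [9]
LOAD_CONST → push 8. Stack: [9, 8]
LOAD_FAST w → push 1. Stack: [9, 8, 1]
BINARY_OP // → 8 // 1 = 8. Stack: [9, 8]
BINARY_OP // → 9 // 8 = 1. Stack: [1]
STORE_FAST v → v=1. Stack: []
LOAD_FAST w → push 1. Stack: [1]
RETURN_VALUE → return 1.

9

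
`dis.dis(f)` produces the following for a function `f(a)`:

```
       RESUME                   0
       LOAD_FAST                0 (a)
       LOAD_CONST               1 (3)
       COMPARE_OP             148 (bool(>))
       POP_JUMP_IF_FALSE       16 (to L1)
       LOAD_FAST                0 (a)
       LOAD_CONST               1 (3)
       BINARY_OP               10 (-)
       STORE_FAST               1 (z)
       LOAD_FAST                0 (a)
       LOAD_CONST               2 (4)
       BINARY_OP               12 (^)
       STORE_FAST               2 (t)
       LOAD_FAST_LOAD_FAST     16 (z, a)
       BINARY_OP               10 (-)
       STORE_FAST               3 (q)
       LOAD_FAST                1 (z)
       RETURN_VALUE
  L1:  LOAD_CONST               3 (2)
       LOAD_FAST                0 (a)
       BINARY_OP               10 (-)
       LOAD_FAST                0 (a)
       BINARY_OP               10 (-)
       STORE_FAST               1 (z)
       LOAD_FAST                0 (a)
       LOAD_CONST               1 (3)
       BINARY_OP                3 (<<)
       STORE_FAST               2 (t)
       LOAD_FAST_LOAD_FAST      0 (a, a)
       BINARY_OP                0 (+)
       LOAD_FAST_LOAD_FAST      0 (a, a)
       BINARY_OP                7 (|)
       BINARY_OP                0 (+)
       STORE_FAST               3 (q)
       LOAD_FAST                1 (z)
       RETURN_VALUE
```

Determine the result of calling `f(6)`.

LOAD_FAST a → push 6. Stack: [6]
LOAD_CONST → push 3. Stack: [6, 3]
COMPARE_OP bool(>) → 6 vs 3 = True. Stack: [True]
POP_JUMP_IF_FALSE → pop True; no jump. Stack: []
LOAD_FAST a → push 6. Stack: [6]
LOAD_CONST → push 3. Stack: [6, 3]
BINARY_OP - → 6 - 3 = 3. Stack: [3]
STORE_FAST z → z=3. Stack: []
LOAD_FAST a → push 6. Stack: [6]
LOAD_CONST → push 4. Stack: [6, 4]
BINARY_OP ^ → 6 ^ 4 = 2. Stack: [2]
STORE_FAST t → t=2. Stack: []
LOAD_FAST_LOAD_FAST z,a → push 3,6. Stack: [3, 6]
BINARY_OP - → 3 - 6 = -3. Stack: [-3]
STORE_FAST q → q=-3. Stack: []
LOAD_FAST z → push 3. Stack: [3]
RETURN_VALUE → return 3.

3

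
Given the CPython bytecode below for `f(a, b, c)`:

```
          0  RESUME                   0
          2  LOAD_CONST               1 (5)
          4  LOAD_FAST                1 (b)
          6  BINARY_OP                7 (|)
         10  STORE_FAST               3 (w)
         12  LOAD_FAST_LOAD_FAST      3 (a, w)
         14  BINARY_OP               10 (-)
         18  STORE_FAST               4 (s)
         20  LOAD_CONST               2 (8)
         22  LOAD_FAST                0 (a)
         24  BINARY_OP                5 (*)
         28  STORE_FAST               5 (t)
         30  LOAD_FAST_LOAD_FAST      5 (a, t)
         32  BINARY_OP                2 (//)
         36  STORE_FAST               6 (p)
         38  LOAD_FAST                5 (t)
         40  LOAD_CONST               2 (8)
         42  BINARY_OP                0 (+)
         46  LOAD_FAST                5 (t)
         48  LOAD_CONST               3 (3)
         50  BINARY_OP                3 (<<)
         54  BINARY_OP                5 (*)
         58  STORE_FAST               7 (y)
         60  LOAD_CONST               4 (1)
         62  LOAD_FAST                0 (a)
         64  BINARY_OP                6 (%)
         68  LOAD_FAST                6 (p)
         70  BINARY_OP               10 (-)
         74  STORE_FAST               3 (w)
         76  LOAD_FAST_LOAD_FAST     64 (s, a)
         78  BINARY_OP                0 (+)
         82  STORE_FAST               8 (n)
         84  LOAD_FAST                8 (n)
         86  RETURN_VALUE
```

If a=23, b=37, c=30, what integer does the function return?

9

LOAD_CONST → push 5. Stack: [5]
LOAD_FAST b → push 37. Stack: [5, 37]
BINARY_OP | → 5 | 37 = 37. Stack: [37]
STORE_FAST w → w=37. Stack: []
LOAD_FAST_LOAD_FAST a,w → push 23,37. Stack: [23, 37]
BINARY_OP - → 23 - 37 = -14. Stack: [-14]
STORE_FAST s → s=-14. Stack: []
LOAD_CONST → push 8. Stack: [8]
LOAD_FAST a → push 23. Stack: [8, 23]
BINARY_OP * → 8 * 23 = 184. Stack: [184]
STORE_FAST t → t=184. Stack: []
LOAD_FAST_LOAD_FAST a,t → push 23,184. Stack: [23, 184]
BINARY_OP // → 23 // 184 = 0. Stack: [0]
STORE_FAST p → p=0. Stack: []
LOAD_FAST t → push 184. Stack: [184]
LOAD_CONST → push 8. Stack: [184, 8]
BINARY_OP + → 184 + 8 = 192. Stack: [192]
LOAD_FAST t → push 184. Stack: [192, 184]
LOAD_CONST → push 3. Stack: [192, 184, 3]
BINARY_OP << → 184 << 3 = 1472. Stack: [192, 1472]
BINARY_OP * → 192 * 1472 = 282624. Stack: [282624]
STORE_FAST y → y=282624. Stack: []
LOAD_CONST → push 1. Stack: [1]
LOAD_FAST a → push 23. Stack: [1, 23]
BINARY_OP % → 1 % 23 = 1. Stack: [1]
LOAD_FAST p → push 0. Stack: [1, 0]
BINARY_OP - → 1 - 0 = 1. Stack: [1]
STORE_FAST w → w=1. Stack: []
LOAD_FAST_LOAD_FAST s,a → push -14,23. Stack: [-14, 23]
BINARY_OP + → -14 + 23 = 9. Stack: [9]
STORE_FAST n → n=9. Stack: []
LOAD_FAST n → push 9. Stack: [9]
RETURN_VALUE → return 9.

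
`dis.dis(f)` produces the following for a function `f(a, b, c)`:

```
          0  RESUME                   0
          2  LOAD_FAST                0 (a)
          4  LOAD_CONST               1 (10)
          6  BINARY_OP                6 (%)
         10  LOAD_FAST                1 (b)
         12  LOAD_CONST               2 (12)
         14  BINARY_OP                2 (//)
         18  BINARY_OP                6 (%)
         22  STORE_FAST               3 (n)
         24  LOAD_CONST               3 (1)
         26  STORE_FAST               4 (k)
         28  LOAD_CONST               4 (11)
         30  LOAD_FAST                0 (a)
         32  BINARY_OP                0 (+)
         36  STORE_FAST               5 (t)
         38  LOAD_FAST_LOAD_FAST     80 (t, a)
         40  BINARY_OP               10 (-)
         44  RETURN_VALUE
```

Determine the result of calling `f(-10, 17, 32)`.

LOAD_FAST a → push -10. Stack: [-10]
LOAD_CONST → push 10. Stack: [-10, 10]
BINARY_OP % → -10 % 10 = 0. Stack: [0]
LOAD_FAST b → push 17. Stack: [0, 17]
LOAD_CONST → push 12. Stack: [0, 17, 12]
BINARY_OP // → 17 // 12 = 1. Stack: [0, 1]
BINARY_OP % → 0 % 1 = 0. Stack: [0]
STORE_FAST n → n=0. Stack: []
LOAD_CONST → push 1. Stack: [1]
STORE_FAST k → k=1. Stack: []
LOAD_CONST → push 11. Stack: [11]
LOAD_FAST a → push -10. Stack: [11, -10]
BINARY_OP + → 11 + -10 = 1. Stack: [1]
STORE_FAST t → t=1. Stack: []
LOAD_FAST_LOAD_FAST t,a → push 1,-10. Stack: [1, -10]
BINARY_OP - → 1 - -10 = 11. Stack: [11]
RETURN_VALUE → return 11.

11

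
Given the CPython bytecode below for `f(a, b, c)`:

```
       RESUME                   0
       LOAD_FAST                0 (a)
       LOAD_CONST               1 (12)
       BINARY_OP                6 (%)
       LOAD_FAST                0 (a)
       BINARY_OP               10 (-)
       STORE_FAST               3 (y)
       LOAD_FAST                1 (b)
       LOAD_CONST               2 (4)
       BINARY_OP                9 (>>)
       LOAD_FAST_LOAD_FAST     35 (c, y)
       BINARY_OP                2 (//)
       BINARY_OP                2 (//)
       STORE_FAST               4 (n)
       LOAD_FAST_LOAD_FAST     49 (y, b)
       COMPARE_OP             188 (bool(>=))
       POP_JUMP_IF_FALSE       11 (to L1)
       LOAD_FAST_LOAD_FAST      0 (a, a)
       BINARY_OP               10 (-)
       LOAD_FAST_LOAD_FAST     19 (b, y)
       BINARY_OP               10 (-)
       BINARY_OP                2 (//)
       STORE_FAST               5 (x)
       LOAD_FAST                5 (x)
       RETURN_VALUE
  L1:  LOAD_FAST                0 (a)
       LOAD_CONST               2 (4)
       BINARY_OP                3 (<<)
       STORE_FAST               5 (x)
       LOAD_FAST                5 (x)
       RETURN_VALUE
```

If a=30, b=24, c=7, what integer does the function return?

480

LOAD_FAST a → push 30. Stack: [30]
LOAD_CONST → push 12. Stack: [30, 12]
BINARY_OP % → 30 % 12 = 6. Stack: [6]
LOAD_FAST a → push 30. Stack: [6, 30]
BINARY_OP - → 6 - 30 = -24. Stack: [-24]
STORE_FAST y → y=-24. Stack: []
LOAD_FAST b → push 24. Stack: [24]
LOAD_CONST → push 4. Stack: [24, 4]
BINARY_OP >> → 24 >> 4 = 1. Stack: [1]
LOAD_FAST_LOAD_FAST c,y → push 7,-24. Stack: [1, 7, -24]
BINARY_OP // → 7 // -24 = -1. Stack: [1, -1]
BINARY_OP // → 1 // -1 = -1. Stack: [-1]
STORE_FAST n → n=-1. Stack: []
LOAD_FAST_LOAD_FAST y,b → push -24,24. Stack: [-24, 24]
COMPARE_OP bool(>=) → -24 vs 24 = False. Stack: [False]
POP_JUMP_IF_FALSE → pop False; jump. Stack: []
LOAD_FAST a → push 30. Stack: [30]
LOAD_CONST → push 4. Stack: [30, 4]
BINARY_OP << → 30 << 4 = 480. Stack: [480]
STORE_FAST x → x=480. Stack: []
LOAD_FAST x → push 480. Stack: [480]
RETURN_VALUE → return 480.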